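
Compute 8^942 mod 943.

679

8^1 ≡ 8 (mod 943)
8^2 ≡ 8^2 = 64 ≡ 64 (mod 943)
8^4 ≡ 64^2 = 4096 ≡ 324 (mod 943)
8^8 ≡ 324^2 = 104976 ≡ 303 (mod 943)
8^16 ≡ 303^2 = 91809 ≡ 338 (mod 943)
8^32 ≡ 338^2 = 114244 ≡ 141 (mod 943)
8^64 ≡ 141^2 = 19881 ≡ 78 (mod 943)
8^128 ≡ 78^2 = 6084 ≡ 426 (mod 943)
8^256 ≡ 426^2 = 181476 ≡ 420 (mod 943)
8^512 ≡ 420^2 = 176400 ≡ 59 (mod 943)
942 = 512 + 256 + 128 + 32 + 8 + 4 + 2 in binary powers of 2.
So 8^942 ≡ 59 · 420 · 426 · 141 · 303 · 324 · 64 ≡ 679 (mod 943).
Since 679 ≠ 1, base 8 is a Fermat witness: 943 is composite.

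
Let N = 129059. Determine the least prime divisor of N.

129059 is odd.
Digit sum 26, not divisible by 3.
Ends in 9: not divisible by 5.
7: 129059 = 7·18437

7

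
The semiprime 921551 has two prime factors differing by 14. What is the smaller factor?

953

Since p = q + 14, we have 921551 = q(q + 14), so q² + 14q − 921551 = 0.
Discriminant: 14² + 4·921551 = 196 + 3686204 = 3686400; √3686400 = 1920.
q = (−14 + 1920)/2 = 953, and p = q + 14 = 967.
Check: 953 · 967 = 921551.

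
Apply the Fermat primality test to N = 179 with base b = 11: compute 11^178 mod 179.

1

11^1 ≡ 11 (mod 179)
11^2 ≡ 11^2 = 121 ≡ 121 (mod 179)
11^4 ≡ 121^2 = 14641 ≡ 142 (mod 179)
11^8 ≡ 142^2 = 20164 ≡ 116 (mod 179)
11^16 ≡ 116^2 = 13456 ≡ 31 (mod 179)
11^32 ≡ 31^2 = 961 ≡ 66 (mod 179)
11^64 ≡ 66^2 = 4356 ≡ 60 (mod 179)
11^128 ≡ 60^2 = 3600 ≡ 20 (mod 179)
178 = 128 + 32 + 16 + 2 in binary powers of 2.
So 11^178 ≡ 20 · 66 · 31 · 121 ≡ 1 (mod 179).
Since the result is 1, base 11 gives no evidence that 179 is composite.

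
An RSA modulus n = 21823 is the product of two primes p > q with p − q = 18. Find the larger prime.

157

Since p = q + 18, we have 21823 = q(q + 18), so q² + 18q − 21823 = 0.
Discriminant: 18² + 4·21823 = 324 + 87292 = 87616; √87616 = 296.
q = (−18 + 296)/2 = 139, and p = q + 18 = 157.
Check: 139 · 157 = 21823.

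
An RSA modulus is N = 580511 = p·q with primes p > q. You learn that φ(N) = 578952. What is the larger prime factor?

φ(n) = (p−1)(q−1) = n − (p+q) + 1, so p + q = 580511 − 578952 + 1 = 1560.
p and q are the roots of t² − 1560t + 580511 = 0.
Discriminant: 1560² − 4·580511 = 2433600 − 2322044 = 111556; √111556 = 334.
q = (1560 − 334)/2 = 613, p = (1560 + 334)/2 = 947.
Check: 613 · 947 = 580511.

947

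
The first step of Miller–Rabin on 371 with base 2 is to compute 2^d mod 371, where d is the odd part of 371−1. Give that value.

151

371 − 1 = 370 = 2^1 · 185, so d = 185.
2^1 ≡ 2 (mod 371)
2^2 ≡ 2^2 = 4 ≡ 4 (mod 371)
2^4 ≡ 4^2 = 16 ≡ 16 (mod 371)
2^8 ≡ 16^2 = 256 ≡ 256 (mod 371)
2^16 ≡ 256^2 = 65536 ≡ 240 (mod 371)
2^32 ≡ 240^2 = 57600 ≡ 95 (mod 371)
2^64 ≡ 95^2 = 9025 ≡ 121 (mod 371)
2^128 ≡ 121^2 = 14641 ≡ 172 (mod 371)
185 = 128 + 32 + 16 + 8 + 1 in binary powers of 2.
So 2^185 ≡ 172 · 95 · 240 · 256 · 2 ≡ 151 (mod 371).
Squaring chain: 151; never reaches −1, so base 2 is a Miller–Rabin witness that 371 is composite.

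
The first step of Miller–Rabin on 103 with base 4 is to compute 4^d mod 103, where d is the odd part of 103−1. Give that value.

103 − 1 = 102 = 2^1 · 51, so d = 51.
4^1 ≡ 4 (mod 103)
4^2 ≡ 4^2 = 16 ≡ 16 (mod 103)
4^4 ≡ 16^2 = 256 ≡ 50 (mod 103)
4^8 ≡ 50^2 = 2500 ≡ 28 (mod 103)
4^16 ≡ 28^2 = 784 ≡ 63 (mod 103)
4^32 ≡ 63^2 = 3969 ≡ 55 (mod 103)
51 = 32 + 16 + 2 + 1 in binary powers of 2.
So 4^51 ≡ 55 · 63 · 16 · 4 ≡ 1 (mod 103).
Since 4^d ≡ 1 (mod 103), base 4 does not prove 103 composite.

1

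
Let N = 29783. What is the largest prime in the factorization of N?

29783 = 13 · 2291
2291 = 29 · 79
79 is prime.
So 29783 = 13 · 29 · 79; the largest prime factor is 79.

79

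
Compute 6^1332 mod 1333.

6^1 ≡ 6 (mod 1333)
6^2 ≡ 6^2 = 36 ≡ 36 (mod 1333)
6^4 ≡ 36^2 = 1296 ≡ 1296 (mod 1333)
6^8 ≡ 1296^2 = 1679616 ≡ 36 (mod 1333)
6^16 ≡ 36^2 = 1296 ≡ 1296 (mod 1333)
6^32 ≡ 1296^2 = 1679616 ≡ 36 (mod 1333)
6^64 ≡ 36^2 = 1296 ≡ 1296 (mod 1333)
6^128 ≡ 1296^2 = 1679616 ≡ 36 (mod 1333)
6^256 ≡ 36^2 = 1296 ≡ 1296 (mod 1333)
6^512 ≡ 1296^2 = 1679616 ≡ 36 (mod 1333)
6^1024 ≡ 36^2 = 1296 ≡ 1296 (mod 1333)
1332 = 1024 + 256 + 32 + 16 + 4 in binary powers of 2.
So 6^1332 ≡ 1296 · 1296 · 36 · 1296 · 1296 ≡ 1 (mod 1333).
Since the result is 1, base 6 gives no evidence that 1333 is composite.

1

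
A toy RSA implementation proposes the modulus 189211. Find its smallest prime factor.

189211 is odd.
Digit sum 22, not divisible by 3.
Ends in 1: not divisible by 5.
7: 189211 = 7·27030 + 1
11: 189211 = 11·17201

11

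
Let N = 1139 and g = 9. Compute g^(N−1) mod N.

625

9^1 ≡ 9 (mod 1139)
9^2 ≡ 9^2 = 81 ≡ 81 (mod 1139)
9^4 ≡ 81^2 = 6561 ≡ 866 (mod 1139)
9^8 ≡ 866^2 = 749956 ≡ 494 (mod 1139)
9^16 ≡ 494^2 = 244036 ≡ 290 (mod 1139)
9^32 ≡ 290^2 = 84100 ≡ 953 (mod 1139)
9^64 ≡ 953^2 = 908209 ≡ 426 (mod 1139)
9^128 ≡ 426^2 = 181476 ≡ 375 (mod 1139)
9^256 ≡ 375^2 = 140625 ≡ 528 (mod 1139)
9^512 ≡ 528^2 = 278784 ≡ 868 (mod 1139)
9^1024 ≡ 868^2 = 753424 ≡ 545 (mod 1139)
1138 = 1024 + 64 + 32 + 16 + 2 in binary powers of 2.
So 9^1138 ≡ 545 · 426 · 953 · 290 · 81 ≡ 625 (mod 1139).
Since 625 ≠ 1, base 9 is a Fermat witness: 1139 is composite.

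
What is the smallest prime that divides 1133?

1133 is odd.
Digit sum 8, not divisible by 3.
Ends in 3: not divisible by 5.
7: 1133 = 7·161 + 6
11: 1133 = 11·103

11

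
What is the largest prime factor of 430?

43

430 = 2 · 215
215 = 5 · 43
43 is prime.
So 430 = 2 · 5 · 43; the largest prime factor is 43.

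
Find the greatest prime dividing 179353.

97

179353 = 43 · 4171
4171 = 43 · 97
97 is prime.
So 179353 = 43^2 · 97; the largest prime factor is 97.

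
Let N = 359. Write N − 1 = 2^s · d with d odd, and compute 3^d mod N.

359 − 1 = 358 = 2^1 · 179, so d = 179.
3^1 ≡ 3 (mod 359)
3^2 ≡ 3^2 = 9 ≡ 9 (mod 359)
3^4 ≡ 9^2 = 81 ≡ 81 (mod 359)
3^8 ≡ 81^2 = 6561 ≡ 99 (mod 359)
3^16 ≡ 99^2 = 9801 ≡ 108 (mod 359)
3^32 ≡ 108^2 = 11664 ≡ 176 (mod 359)
3^64 ≡ 176^2 = 30976 ≡ 102 (mod 359)
3^128 ≡ 102^2 = 10404 ≡ 352 (mod 359)
179 = 128 + 32 + 16 + 2 + 1 in binary powers of 2.
So 3^179 ≡ 352 · 176 · 108 · 9 · 3 ≡ 1 (mod 359).
Since 3^d ≡ 1 (mod 359), base 3 does not prove 359 composite.

1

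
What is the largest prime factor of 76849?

67

76849 = 31 · 2479
2479 = 37 · 67
67 is prime.
So 76849 = 31 · 37 · 67; the largest prime factor is 67.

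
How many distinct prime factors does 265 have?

265 = 5 · 53
265 = 5 · 53, which has 2 distinct prime factors.

2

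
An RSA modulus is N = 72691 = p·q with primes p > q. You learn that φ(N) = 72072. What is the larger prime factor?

φ(n) = (p−1)(q−1) = n − (p+q) + 1, so p + q = 72691 − 72072 + 1 = 620.
p and q are the roots of t² − 620t + 72691 = 0.
Discriminant: 620² − 4·72691 = 384400 − 290764 = 93636; √93636 = 306.
q = (620 − 306)/2 = 157, p = (620 + 306)/2 = 463.
Check: 157 · 463 = 72691.

463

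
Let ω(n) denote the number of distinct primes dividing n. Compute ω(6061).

3

6061 = 11 · 551
551 = 19 · 29
6061 = 11 · 19 · 29, which has 3 distinct prime factors.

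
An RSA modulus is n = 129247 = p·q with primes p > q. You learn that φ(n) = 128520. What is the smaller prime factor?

307

φ(n) = (p−1)(q−1) = n − (p+q) + 1, so p + q = 129247 − 128520 + 1 = 728.
p and q are the roots of t² − 728t + 129247 = 0.
Discriminant: 728² − 4·129247 = 529984 − 516988 = 12996; √12996 = 114.
q = (728 − 114)/2 = 307, p = (728 + 114)/2 = 421.
Check: 307 · 421 = 129247.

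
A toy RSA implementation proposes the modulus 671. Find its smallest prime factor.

671 is odd.
Digit sum 14, not divisible by 3.
Ends in 1: not divisible by 5.
7: 671 = 7·95 + 6
11: 671 = 11·61

11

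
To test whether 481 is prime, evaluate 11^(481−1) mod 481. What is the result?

1

11^1 ≡ 11 (mod 481)
11^2 ≡ 11^2 = 121 ≡ 121 (mod 481)
11^4 ≡ 121^2 = 14641 ≡ 211 (mod 481)
11^8 ≡ 211^2 = 44521 ≡ 269 (mod 481)
11^16 ≡ 269^2 = 72361 ≡ 211 (mod 481)
11^32 ≡ 211^2 = 44521 ≡ 269 (mod 481)
11^64 ≡ 269^2 = 72361 ≡ 211 (mod 481)
11^128 ≡ 211^2 = 44521 ≡ 269 (mod 481)
11^256 ≡ 269^2 = 72361 ≡ 211 (mod 481)
480 = 256 + 128 + 64 + 32 in binary powers of 2.
So 11^480 ≡ 211 · 269 · 211 · 269 ≡ 1 (mod 481).
Since the result is 1, base 11 gives no evidence that 481 is composite.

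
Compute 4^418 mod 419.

1

4^1 ≡ 4 (mod 419)
4^2 ≡ 4^2 = 16 ≡ 16 (mod 419)
4^4 ≡ 16^2 = 256 ≡ 256 (mod 419)
4^8 ≡ 256^2 = 65536 ≡ 172 (mod 419)
4^16 ≡ 172^2 = 29584 ≡ 254 (mod 419)
4^32 ≡ 254^2 = 64516 ≡ 409 (mod 419)
4^64 ≡ 409^2 = 167281 ≡ 100 (mod 419)
4^128 ≡ 100^2 = 10000 ≡ 363 (mod 419)
4^256 ≡ 363^2 = 131769 ≡ 203 (mod 419)
418 = 256 + 128 + 32 + 2 in binary powers of 2.
So 4^418 ≡ 203 · 363 · 409 · 16 ≡ 1 (mod 419).
Since the result is 1, base 4 gives no evidence that 419 is composite.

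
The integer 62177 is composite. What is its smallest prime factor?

62177 is odd.
Digit sum 23, not divisible by 3.
Ends in 7: not divisible by 5.
7: 62177 = 7·8882 + 3
11: 62177 = 11·5652 + 5
13: 62177 = 13·4782 + 11
17: 62177 = 17·3657 + 8
19: 62177 = 19·3272 + 9
23: 62177 = 23·2703 + 8
29: 62177 = 29·2144 + 1
31: 62177 = 31·2005 + 22
37: 62177 = 37·1680 + 17
41: 62177 = 41·1516 + 21
43: 62177 = 43·1445 + 42
47: 62177 = 47·1322 + 43
53: 62177 = 53·1173 + 8
59: 62177 = 59·1053 + 50
61: 62177 = 61·1019 + 18
67: 62177 = 67·928 + 1
71: 62177 = 71·875 + 52
73: 62177 = 73·851 + 54
79: 62177 = 79·787 + 4
83: 62177 = 83·749 + 10
89: 62177 = 89·698 + 55
97: 62177 = 97·641

97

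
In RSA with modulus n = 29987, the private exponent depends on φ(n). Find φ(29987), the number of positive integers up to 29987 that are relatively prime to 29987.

29640

Factor: 29987 = 157 · 191.
φ(29987) = (157−1) · (191−1) = 156 · 190 = 29640.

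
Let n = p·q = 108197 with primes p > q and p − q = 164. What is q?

257

Since p = q + 164, we have 108197 = q(q + 164), so q² + 164q − 108197 = 0.
Discriminant: 164² + 4·108197 = 26896 + 432788 = 459684; √459684 = 678.
q = (−164 + 678)/2 = 257, and p = q + 164 = 421.
Check: 257 · 421 = 108197.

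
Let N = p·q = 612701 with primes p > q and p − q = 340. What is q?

Since p = q + 340, we have 612701 = q(q + 340), so q² + 340q − 612701 = 0.
Discriminant: 340² + 4·612701 = 115600 + 2450804 = 2566404; √2566404 = 1602.
q = (−340 + 1602)/2 = 631, and p = q + 340 = 971.
Check: 631 · 971 = 612701.

631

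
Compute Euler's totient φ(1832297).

Factor: 1832297 = 71 · 131 · 197.
φ(1832297) = (71−1) · (131−1) · (197−1) = 70 · 130 · 196 = 1783600.

1783600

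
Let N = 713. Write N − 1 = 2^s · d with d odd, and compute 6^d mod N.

713 − 1 = 712 = 2^3 · 89, so d = 89.
6^1 ≡ 6 (mod 713)
6^2 ≡ 6^2 = 36 ≡ 36 (mod 713)
6^4 ≡ 36^2 = 1296 ≡ 583 (mod 713)
6^8 ≡ 583^2 = 339889 ≡ 501 (mod 713)
6^16 ≡ 501^2 = 251001 ≡ 25 (mod 713)
6^32 ≡ 25^2 = 625 ≡ 625 (mod 713)
6^64 ≡ 625^2 = 390625 ≡ 614 (mod 713)
89 = 64 + 16 + 8 + 1 in binary powers of 2.
So 6^89 ≡ 614 · 25 · 501 · 6 ≡ 305 (mod 713).
Squaring chain: 305 → 335 → 284; never reaches −1, so base 6 is a Miller–Rabin witness that 713 is composite.

305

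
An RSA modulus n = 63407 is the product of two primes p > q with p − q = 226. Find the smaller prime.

163

Since p = q + 226, we have 63407 = q(q + 226), so q² + 226q − 63407 = 0.
Discriminant: 226² + 4·63407 = 51076 + 253628 = 304704; √304704 = 552.
q = (−226 + 552)/2 = 163, and p = q + 226 = 389.
Check: 163 · 389 = 63407.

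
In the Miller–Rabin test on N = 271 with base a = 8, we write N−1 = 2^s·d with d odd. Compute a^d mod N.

1

271 − 1 = 270 = 2^1 · 135, so d = 135.
8^1 ≡ 8 (mod 271)
8^2 ≡ 8^2 = 64 ≡ 64 (mod 271)
8^4 ≡ 64^2 = 4096 ≡ 31 (mod 271)
8^8 ≡ 31^2 = 961 ≡ 148 (mod 271)
8^16 ≡ 148^2 = 21904 ≡ 224 (mod 271)
8^32 ≡ 224^2 = 50176 ≡ 41 (mod 271)
8^64 ≡ 41^2 = 1681 ≡ 55 (mod 271)
8^128 ≡ 55^2 = 3025 ≡ 44 (mod 271)
135 = 128 + 4 + 2 + 1 in binary powers of 2.
So 8^135 ≡ 44 · 31 · 64 · 8 ≡ 1 (mod 271).
Since 8^d ≡ 1 (mod 271), base 8 does not prove 271 composite.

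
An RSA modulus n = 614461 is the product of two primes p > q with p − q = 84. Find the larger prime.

827

Since p = q + 84, we have 614461 = q(q + 84), so q² + 84q − 614461 = 0.
Discriminant: 84² + 4·614461 = 7056 + 2457844 = 2464900; √2464900 = 1570.
q = (−84 + 1570)/2 = 743, and p = q + 84 = 827.
Check: 743 · 827 = 614461.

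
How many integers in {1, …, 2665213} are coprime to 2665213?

2603664

Factor: 2665213 = 83 · 163 · 197.
φ(2665213) = (83−1) · (163−1) · (197−1) = 82 · 162 · 196 = 2603664.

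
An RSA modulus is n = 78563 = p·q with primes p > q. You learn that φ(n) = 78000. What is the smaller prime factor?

251

φ(n) = (p−1)(q−1) = n − (p+q) + 1, so p + q = 78563 − 78000 + 1 = 564.
p and q are the roots of t² − 564t + 78563 = 0.
Discriminant: 564² − 4·78563 = 318096 − 314252 = 3844; √3844 = 62.
q = (564 − 62)/2 = 251, p = (564 + 62)/2 = 313.
Check: 251 · 313 = 78563.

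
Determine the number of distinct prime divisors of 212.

212 = 2^2 · 53
212 = 2^2 · 53, which has 2 distinct prime factors.

2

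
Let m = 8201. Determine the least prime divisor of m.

59

8201 is odd.
Digit sum 11, not divisible by 3.
Ends in 1: not divisible by 5.
7: 8201 = 7·1171 + 4
11: 8201 = 11·745 + 6
13: 8201 = 13·630 + 11
17: 8201 = 17·482 + 7
19: 8201 = 19·431 + 12
23: 8201 = 23·356 + 13
29: 8201 = 29·282 + 23
31: 8201 = 31·264 + 17
37: 8201 = 37·221 + 24
41: 8201 = 41·200 + 1
43: 8201 = 43·190 + 31
47: 8201 = 47·174 + 23
53: 8201 = 53·154 + 39
59: 8201 = 59·139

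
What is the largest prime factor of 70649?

53

70649 = 31 · 2279
2279 = 43 · 53
53 is prime.
So 70649 = 31 · 43 · 53; the largest prime factor is 53.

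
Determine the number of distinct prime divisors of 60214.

5

60214 = 2 · 30107
30107 = 7 · 4301
4301 = 11 · 391
391 = 17 · 23
60214 = 2 · 7 · 11 · 17 · 23, which has 5 distinct prime factors.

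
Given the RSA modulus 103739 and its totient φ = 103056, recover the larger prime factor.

457

φ(n) = (p−1)(q−1) = n − (p+q) + 1, so p + q = 103739 − 103056 + 1 = 684.
p and q are the roots of t² − 684t + 103739 = 0.
Discriminant: 684² − 4·103739 = 467856 − 414956 = 52900; √52900 = 230.
q = (684 − 230)/2 = 227, p = (684 + 230)/2 = 457.
Check: 227 · 457 = 103739.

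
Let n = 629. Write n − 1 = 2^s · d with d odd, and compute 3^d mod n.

437

629 − 1 = 628 = 2^2 · 157, so d = 157.
3^1 ≡ 3 (mod 629)
3^2 ≡ 3^2 = 9 ≡ 9 (mod 629)
3^4 ≡ 9^2 = 81 ≡ 81 (mod 629)
3^8 ≡ 81^2 = 6561 ≡ 271 (mod 629)
3^16 ≡ 271^2 = 73441 ≡ 477 (mod 629)
3^32 ≡ 477^2 = 227529 ≡ 460 (mod 629)
3^64 ≡ 460^2 = 211600 ≡ 256 (mod 629)
3^128 ≡ 256^2 = 65536 ≡ 120 (mod 629)
157 = 128 + 16 + 8 + 4 + 1 in binary powers of 2.
So 3^157 ≡ 120 · 477 · 271 · 81 · 3 ≡ 437 (mod 629).
Squaring chain: 437 → 382; never reaches −1, so base 3 is a Miller–Rabin witness that 629 is composite.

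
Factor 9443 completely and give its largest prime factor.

71

9443 = 7 · 1349
1349 = 19 · 71
71 is prime.
So 9443 = 7 · 19 · 71; the largest prime factor is 71.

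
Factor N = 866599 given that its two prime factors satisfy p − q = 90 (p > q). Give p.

977

Since p = q + 90, we have 866599 = q(q + 90), so q² + 90q − 866599 = 0.
Discriminant: 90² + 4·866599 = 8100 + 3466396 = 3474496; √3474496 = 1864.
q = (−90 + 1864)/2 = 887, and p = q + 90 = 977.
Check: 887 · 977 = 866599.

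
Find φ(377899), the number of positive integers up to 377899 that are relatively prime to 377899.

Factor: 377899 = 29 · 83 · 157.
φ(377899) = (29−1) · (83−1) · (157−1) = 28 · 82 · 156 = 358176.

358176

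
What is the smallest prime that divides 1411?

17

1411 is odd.
Digit sum 7, not divisible by 3.
Ends in 1: not divisible by 5.
7: 1411 = 7·201 + 4
11: 1411 = 11·128 + 3
13: 1411 = 13·108 + 7
17: 1411 = 17·83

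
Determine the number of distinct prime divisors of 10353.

10353 = 3 · 3451
3451 = 7 · 493
493 = 17 · 29
10353 = 3 · 7 · 17 · 29, which has 4 distinct prime factors.

4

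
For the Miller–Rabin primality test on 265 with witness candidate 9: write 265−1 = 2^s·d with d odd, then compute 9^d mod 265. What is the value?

249

265 − 1 = 264 = 2^3 · 33, so d = 33.
9^1 ≡ 9 (mod 265)
9^2 ≡ 9^2 = 81 ≡ 81 (mod 265)
9^4 ≡ 81^2 = 6561 ≡ 201 (mod 265)
9^8 ≡ 201^2 = 40401 ≡ 121 (mod 265)
9^16 ≡ 121^2 = 14641 ≡ 66 (mod 265)
9^32 ≡ 66^2 = 4356 ≡ 116 (mod 265)
33 = 32 + 1 in binary powers of 2.
So 9^33 ≡ 116 · 9 ≡ 249 (mod 265).
Squaring chain: 249 → 256 → 81; never reaches −1, so base 9 is a Miller–Rabin witness that 265 is composite.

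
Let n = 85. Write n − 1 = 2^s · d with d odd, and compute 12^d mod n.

85 − 1 = 84 = 2^2 · 21, so d = 21.
12^1 ≡ 12 (mod 85)
12^2 ≡ 12^2 = 144 ≡ 59 (mod 85)
12^4 ≡ 59^2 = 3481 ≡ 81 (mod 85)
12^8 ≡ 81^2 = 6561 ≡ 16 (mod 85)
12^16 ≡ 16^2 = 256 ≡ 1 (mod 85)
21 = 16 + 4 + 1 in binary powers of 2.
So 12^21 ≡ 1 · 81 · 12 ≡ 37 (mod 85).
Squaring chain: 37 → 9; never reaches −1, so base 12 is a Miller–Rabin witness that 85 is composite.

37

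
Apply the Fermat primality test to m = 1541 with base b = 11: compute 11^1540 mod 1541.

967

11^1 ≡ 11 (mod 1541)
11^2 ≡ 11^2 = 121 ≡ 121 (mod 1541)
11^4 ≡ 121^2 = 14641 ≡ 772 (mod 1541)
11^8 ≡ 772^2 = 595984 ≡ 1158 (mod 1541)
11^16 ≡ 1158^2 = 1340964 ≡ 294 (mod 1541)
11^32 ≡ 294^2 = 86436 ≡ 140 (mod 1541)
11^64 ≡ 140^2 = 19600 ≡ 1108 (mod 1541)
11^128 ≡ 1108^2 = 1227664 ≡ 1028 (mod 1541)
11^256 ≡ 1028^2 = 1056784 ≡ 1199 (mod 1541)
11^512 ≡ 1199^2 = 1437601 ≡ 1389 (mod 1541)
11^1024 ≡ 1389^2 = 1929321 ≡ 1530 (mod 1541)
1540 = 1024 + 512 + 4 in binary powers of 2.
So 11^1540 ≡ 1530 · 1389 · 772 ≡ 967 (mod 1541).
Since 967 ≠ 1, base 11 is a Fermat witness: 1541 is composite.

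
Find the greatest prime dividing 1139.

1139 = 17 · 67
67 is prime.
So 1139 = 17 · 67; the largest prime factor is 67.

67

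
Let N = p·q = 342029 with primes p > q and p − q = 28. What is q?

571

Since p = q + 28, we have 342029 = q(q + 28), so q² + 28q − 342029 = 0.
Discriminant: 28² + 4·342029 = 784 + 1368116 = 1368900; √1368900 = 1170.
q = (−28 + 1170)/2 = 571, and p = q + 28 = 599.
Check: 571 · 599 = 342029.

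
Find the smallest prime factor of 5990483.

5990483 is odd.
Digit sum 38, not divisible by 3.
Ends in 3: not divisible by 5.
7: 5990483 = 7·855783 + 2
11: 5990483 = 11·544589 + 4
13: 5990483 = 13·460806 + 5
17: 5990483 = 17·352381 + 6
19: 5990483 = 19·315288 + 11
23: 5990483 = 23·260455 + 18
29: 5990483 = 29·206568 + 11
31: 5990483 = 31·193241 + 12
37: 5990483 = 37·161904 + 35
41: 5990483 = 41·146109 + 14
43: 5990483 = 43·139313 + 24
47: 5990483 = 47·127457 + 4
53: 5990483 = 53·113027 + 52
59: 5990483 = 59·101533 + 36
61: 5990483 = 61·98204 + 39
67: 5990483 = 67·89410 + 13
71: 5990483 = 71·84373

71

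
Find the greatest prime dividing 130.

13

130 = 2 · 65
65 = 5 · 13
13 is prime.
So 130 = 2 · 5 · 13; the largest prime factor is 13.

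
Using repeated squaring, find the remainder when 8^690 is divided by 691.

8^1 ≡ 8 (mod 691)
8^2 ≡ 8^2 = 64 ≡ 64 (mod 691)
8^4 ≡ 64^2 = 4096 ≡ 641 (mod 691)
8^8 ≡ 641^2 = 410881 ≡ 427 (mod 691)
8^16 ≡ 427^2 = 182329 ≡ 596 (mod 691)
8^32 ≡ 596^2 = 355216 ≡ 42 (mod 691)
8^64 ≡ 42^2 = 1764 ≡ 382 (mod 691)
8^128 ≡ 382^2 = 145924 ≡ 123 (mod 691)
8^256 ≡ 123^2 = 15129 ≡ 618 (mod 691)
8^512 ≡ 618^2 = 381924 ≡ 492 (mod 691)
690 = 512 + 128 + 32 + 16 + 2 in binary powers of 2.
So 8^690 ≡ 492 · 123 · 42 · 596 · 64 ≡ 1 (mod 691).
Since the result is 1, base 8 gives no evidence that 691 is composite.

1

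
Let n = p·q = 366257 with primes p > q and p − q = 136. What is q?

541

Since p = q + 136, we have 366257 = q(q + 136), so q² + 136q − 366257 = 0.
Discriminant: 136² + 4·366257 = 18496 + 1465028 = 1483524; √1483524 = 1218.
q = (−136 + 1218)/2 = 541, and p = q + 136 = 677.
Check: 541 · 677 = 366257.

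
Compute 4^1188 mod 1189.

223

4^1 ≡ 4 (mod 1189)
4^2 ≡ 4^2 = 16 ≡ 16 (mod 1189)
4^4 ≡ 16^2 = 256 ≡ 256 (mod 1189)
4^8 ≡ 256^2 = 65536 ≡ 141 (mod 1189)
4^16 ≡ 141^2 = 19881 ≡ 857 (mod 1189)
4^32 ≡ 857^2 = 734449 ≡ 836 (mod 1189)
4^64 ≡ 836^2 = 698896 ≡ 953 (mod 1189)
4^128 ≡ 953^2 = 908209 ≡ 1002 (mod 1189)
4^256 ≡ 1002^2 = 1004004 ≡ 488 (mod 1189)
4^512 ≡ 488^2 = 238144 ≡ 344 (mod 1189)
4^1024 ≡ 344^2 = 118336 ≡ 625 (mod 1189)
1188 = 1024 + 128 + 32 + 4 in binary powers of 2.
So 4^1188 ≡ 625 · 1002 · 836 · 256 ≡ 223 (mod 1189).
Since 223 ≠ 1, base 4 is a Fermat witness: 1189 is composite.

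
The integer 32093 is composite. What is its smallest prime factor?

67

32093 is odd.
Digit sum 17, not divisible by 3.
Ends in 3: not divisible by 5.
7: 32093 = 7·4584 + 5
11: 32093 = 11·2917 + 6
13: 32093 = 13·2468 + 9
17: 32093 = 17·1887 + 14
19: 32093 = 19·1689 + 2
23: 32093 = 23·1395 + 8
29: 32093 = 29·1106 + 19
31: 32093 = 31·1035 + 8
37: 32093 = 37·867 + 14
41: 32093 = 41·782 + 31
43: 32093 = 43·746 + 15
47: 32093 = 47·682 + 39
53: 32093 = 53·605 + 28
59: 32093 = 59·543 + 56
61: 32093 = 61·526 + 7
67: 32093 = 67·479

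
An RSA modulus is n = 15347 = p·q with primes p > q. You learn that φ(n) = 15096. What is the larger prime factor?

149

φ(n) = (p−1)(q−1) = n − (p+q) + 1, so p + q = 15347 − 15096 + 1 = 252.
p and q are the roots of t² − 252t + 15347 = 0.
Discriminant: 252² − 4·15347 = 63504 − 61388 = 2116; √2116 = 46.
q = (252 − 46)/2 = 103, p = (252 + 46)/2 = 149.
Check: 103 · 149 = 15347.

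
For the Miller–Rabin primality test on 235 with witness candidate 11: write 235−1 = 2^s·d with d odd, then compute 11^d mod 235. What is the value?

235 − 1 = 234 = 2^1 · 117, so d = 117.
11^1 ≡ 11 (mod 235)
11^2 ≡ 11^2 = 121 ≡ 121 (mod 235)
11^4 ≡ 121^2 = 14641 ≡ 71 (mod 235)
11^8 ≡ 71^2 = 5041 ≡ 106 (mod 235)
11^16 ≡ 106^2 = 11236 ≡ 191 (mod 235)
11^32 ≡ 191^2 = 36481 ≡ 56 (mod 235)
11^64 ≡ 56^2 = 3136 ≡ 81 (mod 235)
117 = 64 + 32 + 16 + 4 + 1 in binary powers of 2.
So 11^117 ≡ 81 · 56 · 191 · 71 · 11 ≡ 161 (mod 235).
Squaring chain: 161; never reaches −1, so base 11 is a Miller–Rabin witness that 235 is composite.

161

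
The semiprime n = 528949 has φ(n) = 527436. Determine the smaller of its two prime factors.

φ(n) = (p−1)(q−1) = n − (p+q) + 1, so p + q = 528949 − 527436 + 1 = 1514.
p and q are the roots of t² − 1514t + 528949 = 0.
Discriminant: 1514² − 4·528949 = 2292196 − 2115796 = 176400; √176400 = 420.
q = (1514 − 420)/2 = 547, p = (1514 + 420)/2 = 967.
Check: 547 · 967 = 528949.

547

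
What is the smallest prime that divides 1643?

31

1643 is odd.
Digit sum 14, not divisible by 3.
Ends in 3: not divisible by 5.
7: 1643 = 7·234 + 5
11: 1643 = 11·149 + 4
13: 1643 = 13·126 + 5
17: 1643 = 17·96 + 11
19: 1643 = 19·86 + 9
23: 1643 = 23·71 + 10
29: 1643 = 29·56 + 19
31: 1643 = 31·53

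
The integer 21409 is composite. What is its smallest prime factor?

79

21409 is odd.
Digit sum 16, not divisible by 3.
Ends in 9: not divisible by 5.
7: 21409 = 7·3058 + 3
11: 21409 = 11·1946 + 3
13: 21409 = 13·1646 + 11
17: 21409 = 17·1259 + 6
19: 21409 = 19·1126 + 15
23: 21409 = 23·930 + 19
29: 21409 = 29·738 + 7
31: 21409 = 31·690 + 19
37: 21409 = 37·578 + 23
41: 21409 = 41·522 + 7
43: 21409 = 43·497 + 38
47: 21409 = 47·455 + 24
53: 21409 = 53·403 + 50
59: 21409 = 59·362 + 51
61: 21409 = 61·350 + 59
67: 21409 = 67·319 + 36
71: 21409 = 71·301 + 38
73: 21409 = 73·293 + 20
79: 21409 = 79·271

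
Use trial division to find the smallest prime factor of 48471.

48471 is odd.
Digit sum 24, divisible by 3.

3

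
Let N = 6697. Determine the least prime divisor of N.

37

6697 is odd.
Digit sum 28, not divisible by 3.
Ends in 7: not divisible by 5.
7: 6697 = 7·956 + 5
11: 6697 = 11·608 + 9
13: 6697 = 13·515 + 2
17: 6697 = 17·393 + 16
19: 6697 = 19·352 + 9
23: 6697 = 23·291 + 4
29: 6697 = 29·230 + 27
31: 6697 = 31·216 + 1
37: 6697 = 37·181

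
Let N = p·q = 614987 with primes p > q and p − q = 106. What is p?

Since p = q + 106, we have 614987 = q(q + 106), so q² + 106q − 614987 = 0.
Discriminant: 106² + 4·614987 = 11236 + 2459948 = 2471184; √2471184 = 1572.
q = (−106 + 1572)/2 = 733, and p = q + 106 = 839.
Check: 733 · 839 = 614987.

839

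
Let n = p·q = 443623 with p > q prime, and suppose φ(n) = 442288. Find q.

φ(n) = (p−1)(q−1) = n − (p+q) + 1, so p + q = 443623 − 442288 + 1 = 1336.
p and q are the roots of t² − 1336t + 443623 = 0.
Discriminant: 1336² − 4·443623 = 1784896 − 1774492 = 10404; √10404 = 102.
q = (1336 − 102)/2 = 617, p = (1336 + 102)/2 = 719.
Check: 617 · 719 = 443623.

617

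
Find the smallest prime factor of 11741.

11741 is odd.
Digit sum 14, not divisible by 3.
Ends in 1: not divisible by 5.
7: 11741 = 7·1677 + 2
11: 11741 = 11·1067 + 4
13: 11741 = 13·903 + 2
17: 11741 = 17·690 + 11
19: 11741 = 19·617 + 18
23: 11741 = 23·510 + 11
29: 11741 = 29·404 + 25
31: 11741 = 31·378 + 23
37: 11741 = 37·317 + 12
41: 11741 = 41·286 + 15
43: 11741 = 43·273 + 2
47: 11741 = 47·249 + 38
53: 11741 = 53·221 + 28
59: 11741 = 59·199

59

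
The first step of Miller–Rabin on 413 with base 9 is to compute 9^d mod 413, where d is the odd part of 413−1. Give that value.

413 − 1 = 412 = 2^2 · 103, so d = 103.
9^1 ≡ 9 (mod 413)
9^2 ≡ 9^2 = 81 ≡ 81 (mod 413)
9^4 ≡ 81^2 = 6561 ≡ 366 (mod 413)
9^8 ≡ 366^2 = 133956 ≡ 144 (mod 413)
9^16 ≡ 144^2 = 20736 ≡ 86 (mod 413)
9^32 ≡ 86^2 = 7396 ≡ 375 (mod 413)
9^64 ≡ 375^2 = 140625 ≡ 205 (mod 413)
103 = 64 + 32 + 4 + 2 + 1 in binary powers of 2.
So 9^103 ≡ 205 · 375 · 366 · 81 · 9 ≡ 86 (mod 413).
Squaring chain: 86 → 375; never reaches −1, so base 9 is a Miller–Rabin witness that 413 is composite.

86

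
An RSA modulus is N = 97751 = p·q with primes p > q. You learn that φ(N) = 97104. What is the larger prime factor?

φ(n) = (p−1)(q−1) = n − (p+q) + 1, so p + q = 97751 − 97104 + 1 = 648.
p and q are the roots of t² − 648t + 97751 = 0.
Discriminant: 648² − 4·97751 = 419904 − 391004 = 28900; √28900 = 170.
q = (648 − 170)/2 = 239, p = (648 + 170)/2 = 409.
Check: 239 · 409 = 97751.

409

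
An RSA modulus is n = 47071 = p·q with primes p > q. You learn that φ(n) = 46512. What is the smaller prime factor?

103

φ(n) = (p−1)(q−1) = n − (p+q) + 1, so p + q = 47071 − 46512 + 1 = 560.
p and q are the roots of t² − 560t + 47071 = 0.
Discriminant: 560² − 4·47071 = 313600 − 188284 = 125316; √125316 = 354.
q = (560 − 354)/2 = 103, p = (560 + 354)/2 = 457.
Check: 103 · 457 = 47071.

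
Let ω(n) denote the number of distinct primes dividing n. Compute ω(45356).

4

45356 = 2^2 · 11339
11339 = 17 · 667
667 = 23 · 29
45356 = 2^2 · 17 · 23 · 29, which has 4 distinct prime factors.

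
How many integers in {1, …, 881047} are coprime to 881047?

851904

Factor: 881047 = 59 · 109 · 137.
φ(881047) = (59−1) · (109−1) · (137−1) = 58 · 108 · 136 = 851904.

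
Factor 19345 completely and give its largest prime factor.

73

19345 = 5 · 3869
3869 = 53 · 73
73 is prime.
So 19345 = 5 · 53 · 73; the largest prime factor is 73.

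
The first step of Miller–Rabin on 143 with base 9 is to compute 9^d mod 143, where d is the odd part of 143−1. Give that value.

42

143 − 1 = 142 = 2^1 · 71, so d = 71.
9^1 ≡ 9 (mod 143)
9^2 ≡ 9^2 = 81 ≡ 81 (mod 143)
9^4 ≡ 81^2 = 6561 ≡ 126 (mod 143)
9^8 ≡ 126^2 = 15876 ≡ 3 (mod 143)
9^16 ≡ 3^2 = 9 ≡ 9 (mod 143)
9^32 ≡ 9^2 = 81 ≡ 81 (mod 143)
9^64 ≡ 81^2 = 6561 ≡ 126 (mod 143)
71 = 64 + 4 + 2 + 1 in binary powers of 2.
So 9^71 ≡ 126 · 126 · 81 · 9 ≡ 42 (mod 143).
Squaring chain: 42; never reaches −1, so base 9 is a Miller–Rabin witness that 143 is composite.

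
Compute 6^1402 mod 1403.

6^1 ≡ 6 (mod 1403)
6^2 ≡ 6^2 = 36 ≡ 36 (mod 1403)
6^4 ≡ 36^2 = 1296 ≡ 1296 (mod 1403)
6^8 ≡ 1296^2 = 1679616 ≡ 225 (mod 1403)
6^16 ≡ 225^2 = 50625 ≡ 117 (mod 1403)
6^32 ≡ 117^2 = 13689 ≡ 1062 (mod 1403)
6^64 ≡ 1062^2 = 1127844 ≡ 1235 (mod 1403)
6^128 ≡ 1235^2 = 1525225 ≡ 164 (mod 1403)
6^256 ≡ 164^2 = 26896 ≡ 239 (mod 1403)
6^512 ≡ 239^2 = 57121 ≡ 1001 (mod 1403)
6^1024 ≡ 1001^2 = 1002001 ≡ 259 (mod 1403)
1402 = 1024 + 256 + 64 + 32 + 16 + 8 + 2 in binary powers of 2.
So 6^1402 ≡ 259 · 239 · 1235 · 1062 · 117 · 225 · 36 ≡ 899 (mod 1403).
Since 899 ≠ 1, base 6 is a Fermat witness: 1403 is composite.

899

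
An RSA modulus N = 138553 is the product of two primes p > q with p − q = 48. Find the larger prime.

Since p = q + 48, we have 138553 = q(q + 48), so q² + 48q − 138553 = 0.
Discriminant: 48² + 4·138553 = 2304 + 554212 = 556516; √556516 = 746.
q = (−48 + 746)/2 = 349, and p = q + 48 = 397.
Check: 349 · 397 = 138553.

397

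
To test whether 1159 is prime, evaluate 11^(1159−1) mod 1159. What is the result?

11^1 ≡ 11 (mod 1159)
11^2 ≡ 11^2 = 121 ≡ 121 (mod 1159)
11^4 ≡ 121^2 = 14641 ≡ 733 (mod 1159)
11^8 ≡ 733^2 = 537289 ≡ 672 (mod 1159)
11^16 ≡ 672^2 = 451584 ≡ 733 (mod 1159)
11^32 ≡ 733^2 = 537289 ≡ 672 (mod 1159)
11^64 ≡ 672^2 = 451584 ≡ 733 (mod 1159)
11^128 ≡ 733^2 = 537289 ≡ 672 (mod 1159)
11^256 ≡ 672^2 = 451584 ≡ 733 (mod 1159)
11^512 ≡ 733^2 = 537289 ≡ 672 (mod 1159)
11^1024 ≡ 672^2 = 451584 ≡ 733 (mod 1159)
1158 = 1024 + 128 + 4 + 2 in binary powers of 2.
So 11^1158 ≡ 733 · 672 · 733 · 121 ≡ 609 (mod 1159).
Since 609 ≠ 1, base 11 is a Fermat witness: 1159 is composite.

609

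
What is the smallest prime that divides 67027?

67027 is odd.
Digit sum 22, not divisible by 3.
Ends in 7: not divisible by 5.
7: 67027 = 7·9575 + 2
11: 67027 = 11·6093 + 4
13: 67027 = 13·5155 + 12
17: 67027 = 17·3942 + 13
19: 67027 = 19·3527 + 14
23: 67027 = 23·2914 + 5
29: 67027 = 29·2311 + 8
31: 67027 = 31·2162 + 5
37: 67027 = 37·1811 + 20
41: 67027 = 41·1634 + 33
43: 67027 = 43·1558 + 33
47: 67027 = 47·1426 + 5
53: 67027 = 53·1264 + 35
59: 67027 = 59·1136 + 3
61: 67027 = 61·1098 + 49
67: 67027 = 67·1000 + 27
71: 67027 = 71·944 + 3
73: 67027 = 73·918 + 13
79: 67027 = 79·848 + 35
83: 67027 = 83·807 + 46
89: 67027 = 89·753 + 10
97: 67027 = 97·691

97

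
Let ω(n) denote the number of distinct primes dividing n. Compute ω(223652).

223652 = 2^2 · 55913
55913 = 11 · 5083
5083 = 13 · 391
391 = 17 · 23
223652 = 2^2 · 11 · 13 · 17 · 23, which has 5 distinct prime factors.

5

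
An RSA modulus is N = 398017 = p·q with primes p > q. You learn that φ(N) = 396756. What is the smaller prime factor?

φ(n) = (p−1)(q−1) = n − (p+q) + 1, so p + q = 398017 − 396756 + 1 = 1262.
p and q are the roots of t² − 1262t + 398017 = 0.
Discriminant: 1262² − 4·398017 = 1592644 − 1592068 = 576; √576 = 24.
q = (1262 − 24)/2 = 619, p = (1262 + 24)/2 = 643.
Check: 619 · 643 = 398017.

619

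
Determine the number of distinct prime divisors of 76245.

5

76245 = 3 · 25415
25415 = 5 · 5083
5083 = 13 · 391
391 = 17 · 23
76245 = 3 · 5 · 13 · 17 · 23, which has 5 distinct prime factors.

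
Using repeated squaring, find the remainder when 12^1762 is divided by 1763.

1743

12^1 ≡ 12 (mod 1763)
12^2 ≡ 12^2 = 144 ≡ 144 (mod 1763)
12^4 ≡ 144^2 = 20736 ≡ 1343 (mod 1763)
12^8 ≡ 1343^2 = 1803649 ≡ 100 (mod 1763)
12^16 ≡ 100^2 = 10000 ≡ 1185 (mod 1763)
12^32 ≡ 1185^2 = 1404225 ≡ 877 (mod 1763)
12^64 ≡ 877^2 = 769129 ≡ 461 (mod 1763)
12^128 ≡ 461^2 = 212521 ≡ 961 (mod 1763)
12^256 ≡ 961^2 = 923521 ≡ 1472 (mod 1763)
12^512 ≡ 1472^2 = 2166784 ≡ 57 (mod 1763)
12^1024 ≡ 57^2 = 3249 ≡ 1486 (mod 1763)
1762 = 1024 + 512 + 128 + 64 + 32 + 2 in binary powers of 2.
So 12^1762 ≡ 1486 · 57 · 961 · 461 · 877 · 144 ≡ 1743 (mod 1763).
Since 1743 ≠ 1, base 12 is a Fermat witness: 1763 is composite.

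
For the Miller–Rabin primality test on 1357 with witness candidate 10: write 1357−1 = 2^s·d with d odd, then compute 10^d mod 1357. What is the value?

1357 − 1 = 1356 = 2^2 · 339, so d = 339.
10^1 ≡ 10 (mod 1357)
10^2 ≡ 10^2 = 100 ≡ 100 (mod 1357)
10^4 ≡ 100^2 = 10000 ≡ 501 (mod 1357)
10^8 ≡ 501^2 = 251001 ≡ 1313 (mod 1357)
10^16 ≡ 1313^2 = 1723969 ≡ 579 (mod 1357)
10^32 ≡ 579^2 = 335241 ≡ 62 (mod 1357)
10^64 ≡ 62^2 = 3844 ≡ 1130 (mod 1357)
10^128 ≡ 1130^2 = 1276900 ≡ 1320 (mod 1357)
10^256 ≡ 1320^2 = 1742400 ≡ 12 (mod 1357)
339 = 256 + 64 + 16 + 2 + 1 in binary powers of 2.
So 10^339 ≡ 12 · 1130 · 579 · 100 · 10 ≡ 319 (mod 1357).
Squaring chain: 319 → 1343; never reaches −1, so base 10 is a Miller–Rabin witness that 1357 is composite.

319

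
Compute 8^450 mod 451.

122

8^1 ≡ 8 (mod 451)
8^2 ≡ 8^2 = 64 ≡ 64 (mod 451)
8^4 ≡ 64^2 = 4096 ≡ 37 (mod 451)
8^8 ≡ 37^2 = 1369 ≡ 16 (mod 451)
8^16 ≡ 16^2 = 256 ≡ 256 (mod 451)
8^32 ≡ 256^2 = 65536 ≡ 141 (mod 451)
8^64 ≡ 141^2 = 19881 ≡ 37 (mod 451)
8^128 ≡ 37^2 = 1369 ≡ 16 (mod 451)
8^256 ≡ 16^2 = 256 ≡ 256 (mod 451)
450 = 256 + 128 + 64 + 2 in binary powers of 2.
So 8^450 ≡ 256 · 16 · 37 · 64 ≡ 122 (mod 451).
Since 122 ≠ 1, base 8 is a Fermat witness: 451 is composite.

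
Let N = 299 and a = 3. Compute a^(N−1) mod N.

3^1 ≡ 3 (mod 299)
3^2 ≡ 3^2 = 9 ≡ 9 (mod 299)
3^4 ≡ 9^2 = 81 ≡ 81 (mod 299)
3^8 ≡ 81^2 = 6561 ≡ 282 (mod 299)
3^16 ≡ 282^2 = 79524 ≡ 289 (mod 299)
3^32 ≡ 289^2 = 83521 ≡ 100 (mod 299)
3^64 ≡ 100^2 = 10000 ≡ 133 (mod 299)
3^128 ≡ 133^2 = 17689 ≡ 48 (mod 299)
3^256 ≡ 48^2 = 2304 ≡ 211 (mod 299)
298 = 256 + 32 + 8 + 2 in binary powers of 2.
So 3^298 ≡ 211 · 100 · 282 · 9 ≡ 3 (mod 299).
Since 3 ≠ 1, base 3 is a Fermat witness: 299 is composite.

3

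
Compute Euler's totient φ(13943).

13680

Factor: 13943 = 73 · 191.
φ(13943) = (73−1) · (191−1) = 72 · 190 = 13680.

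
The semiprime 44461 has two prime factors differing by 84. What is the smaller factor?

173

Since p = q + 84, we have 44461 = q(q + 84), so q² + 84q − 44461 = 0.
Discriminant: 84² + 4·44461 = 7056 + 177844 = 184900; √184900 = 430.
q = (−84 + 430)/2 = 173, and p = q + 84 = 257.
Check: 173 · 257 = 44461.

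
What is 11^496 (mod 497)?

11^1 ≡ 11 (mod 497)
11^2 ≡ 11^2 = 121 ≡ 121 (mod 497)
11^4 ≡ 121^2 = 14641 ≡ 228 (mod 497)
11^8 ≡ 228^2 = 51984 ≡ 296 (mod 497)
11^16 ≡ 296^2 = 87616 ≡ 144 (mod 497)
11^32 ≡ 144^2 = 20736 ≡ 359 (mod 497)
11^64 ≡ 359^2 = 128881 ≡ 158 (mod 497)
11^128 ≡ 158^2 = 24964 ≡ 114 (mod 497)
11^256 ≡ 114^2 = 12996 ≡ 74 (mod 497)
496 = 256 + 128 + 64 + 32 + 16 in binary powers of 2.
So 11^496 ≡ 74 · 114 · 158 · 359 · 144 ≡ 466 (mod 497).
Since 466 ≠ 1, base 11 is a Fermat witness: 497 is composite.

466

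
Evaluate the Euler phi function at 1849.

1806

Factor: 1849 = 43^2.
φ(1849) = 43^1·(43−1) = 1806.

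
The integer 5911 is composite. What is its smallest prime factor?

5911 is odd.
Digit sum 16, not divisible by 3.
Ends in 1: not divisible by 5.
7: 5911 = 7·844 + 3
11: 5911 = 11·537 + 4
13: 5911 = 13·454 + 9
17: 5911 = 17·347 + 12
19: 5911 = 19·311 + 2
23: 5911 = 23·257

23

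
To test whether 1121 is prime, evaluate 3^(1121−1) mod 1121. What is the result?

765

3^1 ≡ 3 (mod 1121)
3^2 ≡ 3^2 = 9 ≡ 9 (mod 1121)
3^4 ≡ 9^2 = 81 ≡ 81 (mod 1121)
3^8 ≡ 81^2 = 6561 ≡ 956 (mod 1121)
3^16 ≡ 956^2 = 913936 ≡ 321 (mod 1121)
3^32 ≡ 321^2 = 103041 ≡ 1030 (mod 1121)
3^64 ≡ 1030^2 = 1060900 ≡ 434 (mod 1121)
3^128 ≡ 434^2 = 188356 ≡ 28 (mod 1121)
3^256 ≡ 28^2 = 784 ≡ 784 (mod 1121)
3^512 ≡ 784^2 = 614656 ≡ 348 (mod 1121)
3^1024 ≡ 348^2 = 121104 ≡ 36 (mod 1121)
1120 = 1024 + 64 + 32 in binary powers of 2.
So 3^1120 ≡ 36 · 434 · 1030 ≡ 765 (mod 1121).
Since 765 ≠ 1, base 3 is a Fermat witness: 1121 is composite.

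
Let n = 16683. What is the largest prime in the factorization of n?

83

16683 = 3 · 5561
5561 = 67 · 83
83 is prime.
So 16683 = 3 · 67 · 83; the largest prime factor is 83.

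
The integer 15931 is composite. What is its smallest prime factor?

89

15931 is odd.
Digit sum 19, not divisible by 3.
Ends in 1: not divisible by 5.
7: 15931 = 7·2275 + 6
11: 15931 = 11·1448 + 3
13: 15931 = 13·1225 + 6
17: 15931 = 17·937 + 2
19: 15931 = 19·838 + 9
23: 15931 = 23·692 + 15
29: 15931 = 29·549 + 10
31: 15931 = 31·513 + 28
37: 15931 = 37·430 + 21
41: 15931 = 41·388 + 23
43: 15931 = 43·370 + 21
47: 15931 = 47·338 + 45
53: 15931 = 53·300 + 31
59: 15931 = 59·270 + 1
61: 15931 = 61·261 + 10
67: 15931 = 67·237 + 52
71: 15931 = 71·224 + 27
73: 15931 = 73·218 + 17
79: 15931 = 79·201 + 52
83: 15931 = 83·191 + 78
89: 15931 = 89·179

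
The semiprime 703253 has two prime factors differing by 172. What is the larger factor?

929

Since p = q + 172, we have 703253 = q(q + 172), so q² + 172q − 703253 = 0.
Discriminant: 172² + 4·703253 = 29584 + 2813012 = 2842596; √2842596 = 1686.
q = (−172 + 1686)/2 = 757, and p = q + 172 = 929.
Check: 757 · 929 = 703253.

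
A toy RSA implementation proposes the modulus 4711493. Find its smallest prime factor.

73

4711493 is odd.
Digit sum 29, not divisible by 3.
Ends in 3: not divisible by 5.
7: 4711493 = 7·673070 + 3
11: 4711493 = 11·428317 + 6
13: 4711493 = 13·362422 + 7
17: 4711493 = 17·277146 + 11
19: 4711493 = 19·247973 + 6
23: 4711493 = 23·204847 + 12
29: 4711493 = 29·162465 + 8
31: 4711493 = 31·151983 + 20
37: 4711493 = 37·127337 + 24
41: 4711493 = 41·114914 + 19
43: 4711493 = 43·109569 + 26
47: 4711493 = 47·100244 + 25
53: 4711493 = 53·88896 + 5
59: 4711493 = 59·79855 + 48
61: 4711493 = 61·77237 + 36
67: 4711493 = 67·70320 + 53
71: 4711493 = 71·66359 + 4
73: 4711493 = 73·64541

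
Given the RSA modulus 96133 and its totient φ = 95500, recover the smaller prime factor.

251

φ(n) = (p−1)(q−1) = n − (p+q) + 1, so p + q = 96133 − 95500 + 1 = 634.
p and q are the roots of t² − 634t + 96133 = 0.
Discriminant: 634² − 4·96133 = 401956 − 384532 = 17424; √17424 = 132.
q = (634 − 132)/2 = 251, p = (634 + 132)/2 = 383.
Check: 251 · 383 = 96133.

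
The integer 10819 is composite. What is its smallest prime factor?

31

10819 is odd.
Digit sum 19, not divisible by 3.
Ends in 9: not divisible by 5.
7: 10819 = 7·1545 + 4
11: 10819 = 11·983 + 6
13: 10819 = 13·832 + 3
17: 10819 = 17·636 + 7
19: 10819 = 19·569 + 8
23: 10819 = 23·470 + 9
29: 10819 = 29·373 + 2
31: 10819 = 31·349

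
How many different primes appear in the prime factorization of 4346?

4346 = 2 · 2173
2173 = 41 · 53
4346 = 2 · 41 · 53, which has 3 distinct prime factors.

3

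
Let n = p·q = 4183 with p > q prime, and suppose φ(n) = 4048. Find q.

φ(n) = (p−1)(q−1) = n − (p+q) + 1, so p + q = 4183 − 4048 + 1 = 136.
p and q are the roots of t² − 136t + 4183 = 0.
Discriminant: 136² − 4·4183 = 18496 − 16732 = 1764; √1764 = 42.
q = (136 − 42)/2 = 47, p = (136 + 42)/2 = 89.
Check: 47 · 89 = 4183.

47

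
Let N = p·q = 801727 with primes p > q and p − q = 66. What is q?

863

Since p = q + 66, we have 801727 = q(q + 66), so q² + 66q − 801727 = 0.
Discriminant: 66² + 4·801727 = 4356 + 3206908 = 3211264; √3211264 = 1792.
q = (−66 + 1792)/2 = 863, and p = q + 66 = 929.
Check: 863 · 929 = 801727.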